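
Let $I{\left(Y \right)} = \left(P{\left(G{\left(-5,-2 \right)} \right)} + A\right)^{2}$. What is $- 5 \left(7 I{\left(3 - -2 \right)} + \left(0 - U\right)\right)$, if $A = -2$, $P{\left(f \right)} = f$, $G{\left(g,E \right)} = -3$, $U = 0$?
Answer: $-875$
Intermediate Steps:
$I{\left(Y \right)} = 25$ ($I{\left(Y \right)} = \left(-3 - 2\right)^{2} = \left(-5\right)^{2} = 25$)
$- 5 \left(7 I{\left(3 - -2 \right)} + \left(0 - U\right)\right) = - 5 \left(7 \cdot 25 + \left(0 - 0\right)\right) = - 5 \left(175 + \left(0 + 0\right)\right) = - 5 \left(175 + 0\right) = \left(-5\right) 175 = -875$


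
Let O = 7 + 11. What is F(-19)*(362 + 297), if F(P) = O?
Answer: 11862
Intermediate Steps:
O = 18
F(P) = 18
F(-19)*(362 + 297) = 18*(362 + 297) = 18*659 = 11862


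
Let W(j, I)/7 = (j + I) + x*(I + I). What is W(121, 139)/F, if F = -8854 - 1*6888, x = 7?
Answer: -7721/7871 ≈ -0.98094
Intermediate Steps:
F = -15742 (F = -8854 - 6888 = -15742)
W(j, I) = 7*j + 105*I (W(j, I) = 7*((j + I) + 7*(I + I)) = 7*((I + j) + 7*(2*I)) = 7*((I + j) + 14*I) = 7*(j + 15*I) = 7*j + 105*I)
W(121, 139)/F = (7*121 + 105*139)/(-15742) = (847 + 14595)*(-1/15742) = 15442*(-1/15742) = -7721/7871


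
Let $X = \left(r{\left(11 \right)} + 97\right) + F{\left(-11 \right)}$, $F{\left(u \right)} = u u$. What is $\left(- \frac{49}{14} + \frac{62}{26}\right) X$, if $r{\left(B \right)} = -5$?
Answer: $- \frac{6177}{26} \approx -237.58$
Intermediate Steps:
$F{\left(u \right)} = u^{2}$
$X = 213$ ($X = \left(-5 + 97\right) + \left(-11\right)^{2} = 92 + 121 = 213$)
$\left(- \frac{49}{14} + \frac{62}{26}\right) X = \left(- \frac{49}{14} + \frac{62}{26}\right) 213 = \left(\left(-49\right) \frac{1}{14} + 62 \cdot \frac{1}{26}\right) 213 = \left(- \frac{7}{2} + \frac{31}{13}\right) 213 = \left(- \frac{29}{26}\right) 213 = - \frac{6177}{26}$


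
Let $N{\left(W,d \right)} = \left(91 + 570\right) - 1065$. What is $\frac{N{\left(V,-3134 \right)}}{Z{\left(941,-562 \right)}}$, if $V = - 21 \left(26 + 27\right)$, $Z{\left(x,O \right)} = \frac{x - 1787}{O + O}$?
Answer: $- \frac{227048}{423} \approx -536.76$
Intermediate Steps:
$Z{\left(x,O \right)} = \frac{-1787 + x}{2 O}$
$V = -1113$ ($V = \left(-21\right) 53 = -1113$)
$N{\left(W,d \right)} = -404$ ($N{\left(W,d \right)} = 661 - 1065 = -404$)
$\frac{N{\left(V,-3134 \right)}}{Z{\left(941,-562 \right)}} = - \frac{404}{\frac{1}{2} \frac{1}{-562} \left(-1787 + 941\right)} = - \frac{404}{\frac{1}{2} \left(- \frac{1}{562}\right) \left(-846\right)} = - \frac{404}{\frac{423}{562}} = \left(-404\right) \frac{562}{423} = - \frac{227048}{423}$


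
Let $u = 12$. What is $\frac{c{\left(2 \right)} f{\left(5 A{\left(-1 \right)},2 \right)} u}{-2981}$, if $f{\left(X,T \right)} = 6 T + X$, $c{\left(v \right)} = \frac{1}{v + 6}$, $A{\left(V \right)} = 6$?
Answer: $- \frac{63}{2981} \approx -0.021134$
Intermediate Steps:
$c{\left(v \right)} = \frac{1}{6 + v}$
$f{\left(X,T \right)} = X + 6 T$
$\frac{c{\left(2 \right)} f{\left(5 A{\left(-1 \right)},2 \right)} u}{-2981} = \frac{\frac{5 \cdot 6 + 6 \cdot 2}{6 + 2} \cdot 12}{-2981} = \frac{30 + 12}{8} \cdot 12 \left(- \frac{1}{2981}\right) = \frac{1}{8} \cdot 42 \cdot 12 \left(- \frac{1}{2981}\right) = \frac{21}{4} \cdot 12 \left(- \frac{1}{2981}\right) = 63 \left(- \frac{1}{2981}\right) = - \frac{63}{2981}$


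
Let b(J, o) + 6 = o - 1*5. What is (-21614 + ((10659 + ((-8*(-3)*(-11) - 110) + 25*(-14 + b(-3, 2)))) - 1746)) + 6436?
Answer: -7214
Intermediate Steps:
b(J, o) = -11 + o (b(J, o) = -6 + (o - 1*5) = -6 + (o - 5) = -6 + (-5 + o) = -11 + o)
(-21614 + ((10659 + ((-8*(-3)*(-11) - 110) + 25*(-14 + b(-3, 2)))) - 1746)) + 6436 = (-21614 + ((10659 + ((-8*(-3)*(-11) - 110) + 25*(-14 + (-11 + 2)))) - 1746)) + 6436 = (-21614 + ((10659 + ((24*(-11) - 110) + 25*(-14 - 9))) - 1746)) + 6436 = (-21614 + ((10659 + ((-264 - 110) + 25*(-23))) - 1746)) + 6436 = (-21614 + ((10659 + (-374 - 575)) - 1746)) + 6436 = (-21614 + ((10659 - 949) - 1746)) + 6436 = (-21614 + (9710 - 1746)) + 6436 = (-21614 + 7964) + 6436 = -13650 + 6436 = -7214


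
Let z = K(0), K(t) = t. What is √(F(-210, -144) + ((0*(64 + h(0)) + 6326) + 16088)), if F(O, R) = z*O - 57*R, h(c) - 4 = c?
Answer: √30622 ≈ 174.99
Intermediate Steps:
z = 0
h(c) = 4 + c
F(O, R) = -57*R (F(O, R) = 0*O - 57*R = 0 - 57*R = -57*R)
√(F(-210, -144) + ((0*(64 + h(0)) + 6326) + 16088)) = √(-57*(-144) + ((0*(64 + (4 + 0)) + 6326) + 16088)) = √(8208 + ((0*(64 + 4) + 6326) + 16088)) = √(8208 + ((0*68 + 6326) + 16088)) = √(8208 + ((0 + 6326) + 16088)) = √(8208 + (6326 + 16088)) = √(8208 + 22414) = √30622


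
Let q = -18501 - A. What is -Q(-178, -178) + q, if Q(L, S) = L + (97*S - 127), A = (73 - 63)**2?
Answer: -1030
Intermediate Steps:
A = 100 (A = 10**2 = 100)
Q(L, S) = -127 + L + 97*S (Q(L, S) = L + (-127 + 97*S) = -127 + L + 97*S)
q = -18601 (q = -18501 - 1*100 = -18501 - 100 = -18601)
-Q(-178, -178) + q = -(-127 - 178 + 97*(-178)) - 18601 = -(-127 - 178 - 17266) - 18601 = -1*(-17571) - 18601 = 17571 - 18601 = -1030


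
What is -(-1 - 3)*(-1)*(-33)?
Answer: 132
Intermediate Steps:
-(-1 - 3)*(-1)*(-33) = -(-4)*(-1)*(-33) = -1*4*(-33) = -4*(-33) = 132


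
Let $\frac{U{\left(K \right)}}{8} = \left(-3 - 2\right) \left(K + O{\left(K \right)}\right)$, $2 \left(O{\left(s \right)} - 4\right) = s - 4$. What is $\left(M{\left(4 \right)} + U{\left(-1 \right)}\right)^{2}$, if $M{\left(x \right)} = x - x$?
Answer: $400$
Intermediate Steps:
$O{\left(s \right)} = 2 + \frac{s}{2}$ ($O{\left(s \right)} = 4 + \frac{s - 4}{2} = 4 + \frac{-4 + s}{2} = 4 + \left(-2 + \frac{s}{2}\right) = 2 + \frac{s}{2}$)
$M{\left(x \right)} = 0$
$U{\left(K \right)} = -80 - 60 K$ ($U{\left(K \right)} = 8 \left(-3 - 2\right) \left(K + \left(2 + \frac{K}{2}\right)\right) = 8 \left(-3 - 2\right) \left(2 + \frac{3 K}{2}\right) = 8 \left(- 5 \left(2 + \frac{3 K}{2}\right)\right) = 8 \left(-10 - \frac{15 K}{2}\right) = -80 - 60 K$)
$\left(M{\left(4 \right)} + U{\left(-1 \right)}\right)^{2} = \left(0 - 20\right)^{2} = \left(-20\right)^{2} = 400$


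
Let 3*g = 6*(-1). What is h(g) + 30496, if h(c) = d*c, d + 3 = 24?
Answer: 30454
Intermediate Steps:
d = 21 (d = -3 + 24 = 21)
g = -2 (g = (6*(-1))/3 = (⅓)*(-6) = -2)
h(c) = 21*c
h(g) + 30496 = 21*(-2) + 30496 = -42 + 30496 = 30454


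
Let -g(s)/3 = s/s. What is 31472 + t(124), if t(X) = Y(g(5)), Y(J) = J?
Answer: 31469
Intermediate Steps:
g(s) = -3 (g(s) = -3*s/s = -3*1 = -3)
t(X) = -3
31472 + t(124) = 31472 - 3 = 31469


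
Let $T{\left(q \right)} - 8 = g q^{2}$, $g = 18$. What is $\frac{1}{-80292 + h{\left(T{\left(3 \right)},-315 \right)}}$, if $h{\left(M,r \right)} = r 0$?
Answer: $- \frac{1}{80292} \approx -1.2455 \cdot 10^{-5}$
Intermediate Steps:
$T{\left(q \right)} = 8 + 18 q^{2}$
$h{\left(M,r \right)} = 0$
$\frac{1}{-80292 + h{\left(T{\left(3 \right)},-315 \right)}} = \frac{1}{-80292 + 0} = \frac{1}{-80292} = - \frac{1}{80292}$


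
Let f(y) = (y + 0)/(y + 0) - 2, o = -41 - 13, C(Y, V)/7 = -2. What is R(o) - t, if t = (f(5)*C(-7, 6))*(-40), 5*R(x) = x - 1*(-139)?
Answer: 577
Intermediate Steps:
C(Y, V) = -14 (C(Y, V) = 7*(-2) = -14)
o = -54
f(y) = -1 (f(y) = y/y - 2 = 1 - 2 = -1)
R(x) = 139/5 + x/5 (R(x) = (x - 1*(-139))/5 = (x + 139)/5 = (139 + x)/5 = 139/5 + x/5)
t = -560 (t = -1*(-14)*(-40) = 14*(-40) = -560)
R(o) - t = (139/5 + (⅕)*(-54)) - 1*(-560) = (139/5 - 54/5) + 560 = 17 + 560 = 577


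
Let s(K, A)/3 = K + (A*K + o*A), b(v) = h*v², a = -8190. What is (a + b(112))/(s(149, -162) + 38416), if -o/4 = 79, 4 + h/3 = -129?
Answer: -5013246/120025 ≈ -41.768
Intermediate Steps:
h = -399 (h = -12 + 3*(-129) = -12 - 387 = -399)
o = -316 (o = -4*79 = -316)
b(v) = -399*v²
s(K, A) = -948*A + 3*K + 3*A*K (s(K, A) = 3*(K + (A*K - 316*A)) = 3*(K + (-316*A + A*K)) = 3*(K - 316*A + A*K) = -948*A + 3*K + 3*A*K)
(a + b(112))/(s(149, -162) + 38416) = (-8190 - 399*112²)/((-948*(-162) + 3*149 + 3*(-162)*149) + 38416) = (-8190 - 399*12544)/((153576 + 447 - 72414) + 38416) = (-8190 - 5005056)/(81609 + 38416) = -5013246/120025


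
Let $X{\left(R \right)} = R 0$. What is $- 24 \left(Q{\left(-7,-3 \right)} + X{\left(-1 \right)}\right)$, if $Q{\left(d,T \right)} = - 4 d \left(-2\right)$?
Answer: $1344$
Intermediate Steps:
$X{\left(R \right)} = 0$
$Q{\left(d,T \right)} = 8 d$
$- 24 \left(Q{\left(-7,-3 \right)} + X{\left(-1 \right)}\right) = - 24 \left(8 \left(-7\right) + 0\right) = - 24 \left(-56 + 0\right) = \left(-24\right) \left(-56\right) = 1344$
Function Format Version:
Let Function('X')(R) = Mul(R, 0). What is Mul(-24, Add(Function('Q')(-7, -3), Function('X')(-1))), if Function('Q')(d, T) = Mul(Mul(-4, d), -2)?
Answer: 1344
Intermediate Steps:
Function('X')(R) = 0
Function('Q')(d, T) = Mul(8, d)
Mul(-24, Add(Function('Q')(-7, -3), Function('X')(-1))) = Mul(-24, Add(Mul(8, -7), 0)) = Mul(-24, Add(-56, 0)) = Mul(-24, -56) = 1344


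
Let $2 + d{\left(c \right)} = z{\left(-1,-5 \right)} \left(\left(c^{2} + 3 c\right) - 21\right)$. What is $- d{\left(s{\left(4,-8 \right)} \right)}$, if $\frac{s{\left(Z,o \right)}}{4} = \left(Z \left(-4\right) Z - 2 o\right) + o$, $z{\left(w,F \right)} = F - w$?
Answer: $197934$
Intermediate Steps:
$s{\left(Z,o \right)} = - 16 Z^{2} - 4 o$ ($s{\left(Z,o \right)} = 4 \left(\left(Z \left(-4\right) Z - 2 o\right) + o\right) = 4 \left(\left(- 4 Z Z - 2 o\right) + o\right) = 4 \left(\left(- 4 Z^{2} - 2 o\right) + o\right) = 4 \left(- o - 4 Z^{2}\right) = - 16 Z^{2} - 4 o$)
$d{\left(c \right)} = 82 - 12 c - 4 c^{2}$ ($d{\left(c \right)} = -2 + \left(-5 - -1\right) \left(\left(c^{2} + 3 c\right) - 21\right) = -2 + \left(-5 + 1\right) \left(-21 + c^{2} + 3 c\right) = -2 - 4 \left(-21 + c^{2} + 3 c\right) = -2 - \left(-84 + 4 c^{2} + 12 c\right) = 82 - 12 c - 4 c^{2}$)
$- d{\left(s{\left(4,-8 \right)} \right)} = - (82 - 12 \left(- 16 \cdot 4^{2} - -32\right) - 4 \left(- 16 \cdot 4^{2} - -32\right)^{2}) = - (82 - 12 \left(\left(-16\right) 16 + 32\right) - 4 \left(\left(-16\right) 16 + 32\right)^{2}) = - (82 - 12 \left(-256 + 32\right) - 4 \left(-256 + 32\right)^{2}) = - (82 - -2688 - 4 \left(-224\right)^{2}) = - (82 + 2688 - 200704) = \left(-1\right) \left(-197934\right) = 197934$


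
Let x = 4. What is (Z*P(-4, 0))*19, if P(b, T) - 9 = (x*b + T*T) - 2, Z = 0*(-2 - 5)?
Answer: 0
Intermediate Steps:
Z = 0 (Z = 0*(-7) = 0)
P(b, T) = 7 + T² + 4*b (P(b, T) = 9 + ((4*b + T*T) - 2) = 9 + ((4*b + T²) - 2) = 9 + ((T² + 4*b) - 2) = 9 + (-2 + T² + 4*b) = 7 + T² + 4*b)
(Z*P(-4, 0))*19 = (0*(7 + 0² + 4*(-4)))*19 = (0*(7 + 0 - 16))*19 = (0*(-9))*19 = 0*19 = 0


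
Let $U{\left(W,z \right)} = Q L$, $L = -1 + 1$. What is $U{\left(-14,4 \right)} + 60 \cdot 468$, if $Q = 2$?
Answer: $28080$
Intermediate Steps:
$L = 0$
$U{\left(W,z \right)} = 0$ ($U{\left(W,z \right)} = 2 \cdot 0 = 0$)
$U{\left(-14,4 \right)} + 60 \cdot 468 = 0 + 60 \cdot 468 = 0 + 28080 = 28080$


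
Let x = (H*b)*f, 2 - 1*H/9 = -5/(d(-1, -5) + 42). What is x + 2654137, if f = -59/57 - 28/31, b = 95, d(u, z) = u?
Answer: 3368938502/1271 ≈ 2.6506e+6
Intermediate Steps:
H = 783/41 (H = 18 - (-45)/(-1 + 42) = 18 - (-45)/41 = 18 - 9*(-5/41) = 18 + 45/41 = 783/41 ≈ 19.098)
f = -3425/1767 (f = -59*1/57 - 28*1/31 = -59/57 - 28/31 = -3425/1767 ≈ -1.9383)
x = -4469625/1271 (x = ((783/41)*95)*(-3425/1767) = (74385/41)*(-3425/1767) = -4469625/1271 ≈ -3516.6)
x + 2654137 = -4469625/1271 + 2654137 = 3368938502/1271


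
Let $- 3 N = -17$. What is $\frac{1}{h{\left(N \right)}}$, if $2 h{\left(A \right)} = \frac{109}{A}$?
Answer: $\frac{34}{327} \approx 0.10398$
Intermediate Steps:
$N = \frac{17}{3}$ ($N = \left(- \frac{1}{3}\right) \left(-17\right) = \frac{17}{3} \approx 5.6667$)
$h{\left(A \right)} = \frac{109}{2 A}$ ($h{\left(A \right)} = \frac{109 \frac{1}{A}}{2} = \frac{109}{2 A}$)
$\frac{1}{h{\left(N \right)}} = \frac{1}{\frac{109}{2} \frac{1}{\frac{17}{3}}} = \frac{1}{\frac{109}{2} \cdot \frac{3}{17}} = \frac{1}{\frac{327}{34}} = \frac{34}{327}$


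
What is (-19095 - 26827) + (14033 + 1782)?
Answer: -30107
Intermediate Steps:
(-19095 - 26827) + (14033 + 1782) = -45922 + 15815 = -30107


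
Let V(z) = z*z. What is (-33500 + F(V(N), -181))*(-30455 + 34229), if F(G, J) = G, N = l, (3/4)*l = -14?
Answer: -375341912/3 ≈ -1.2511e+8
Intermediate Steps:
l = -56/3 (l = (4/3)*(-14) = -56/3 ≈ -18.667)
N = -56/3 ≈ -18.667
V(z) = z**2
(-33500 + F(V(N), -181))*(-30455 + 34229) = (-33500 + (-56/3)**2)*(-30455 + 34229) = (-33500 + 3136/9)*3774 = -298364/9*3774 = -375341912/3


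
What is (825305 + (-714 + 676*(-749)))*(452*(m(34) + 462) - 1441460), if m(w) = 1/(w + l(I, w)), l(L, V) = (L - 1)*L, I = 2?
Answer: -392303365793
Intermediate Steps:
l(L, V) = L*(-1 + L) (l(L, V) = (-1 + L)*L = L*(-1 + L))
m(w) = 1/(2 + w) (m(w) = 1/(w + 2*(-1 + 2)) = 1/(w + 2*1) = 1/(w + 2) = 1/(2 + w))
(825305 + (-714 + 676*(-749)))*(452*(m(34) + 462) - 1441460) = (825305 + (-714 + 676*(-749)))*(452*(1/(2 + 34) + 462) - 1441460) = (825305 + (-714 - 506324))*(452*(1/36 + 462) - 1441460) = (825305 - 507038)*(452*(1/36 + 462) - 1441460) = 318267*(452*(16633/36) - 1441460) = 318267*(1879529/9 - 1441460) = 318267*(-11093611/9) = -392303365793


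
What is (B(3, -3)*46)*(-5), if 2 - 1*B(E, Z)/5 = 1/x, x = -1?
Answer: -3450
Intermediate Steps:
B(E, Z) = 15 (B(E, Z) = 10 - 5/(-1) = 10 - 5*(-1) = 10 + 5 = 15)
(B(3, -3)*46)*(-5) = (15*46)*(-5) = 690*(-5) = -3450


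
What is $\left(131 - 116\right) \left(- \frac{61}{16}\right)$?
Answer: $- \frac{915}{16} \approx -57.188$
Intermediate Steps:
$\left(131 - 116\right) \left(- \frac{61}{16}\right) = 15 \left(\left(-61\right) \frac{1}{16}\right) = 15 \left(- \frac{61}{16}\right) = - \frac{915}{16}$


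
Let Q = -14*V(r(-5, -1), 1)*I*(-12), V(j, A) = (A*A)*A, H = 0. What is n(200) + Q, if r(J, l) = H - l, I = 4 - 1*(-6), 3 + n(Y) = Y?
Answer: 1877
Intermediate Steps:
n(Y) = -3 + Y
I = 10 (I = 4 + 6 = 10)
r(J, l) = -l (r(J, l) = 0 - l = -l)
V(j, A) = A**3 (V(j, A) = A**2*A = A**3)
Q = 1680 (Q = -14*1**3*10*(-12) = -14*1*10*(-12) = -140*(-12) = -14*(-120) = 1680)
n(200) + Q = (-3 + 200) + 1680 = 197 + 1680 = 1877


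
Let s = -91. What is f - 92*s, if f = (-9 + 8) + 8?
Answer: 8379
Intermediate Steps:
f = 7 (f = -1 + 8 = 7)
f - 92*s = 7 - 92*(-91) = 7 + 8372 = 8379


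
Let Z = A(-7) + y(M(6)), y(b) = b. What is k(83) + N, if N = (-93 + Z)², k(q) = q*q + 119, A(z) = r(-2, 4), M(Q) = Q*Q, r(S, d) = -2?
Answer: 10489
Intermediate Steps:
M(Q) = Q²
A(z) = -2
k(q) = 119 + q² (k(q) = q² + 119 = 119 + q²)
Z = 34 (Z = -2 + 6² = -2 + 36 = 34)
N = 3481 (N = (-93 + 34)² = (-59)² = 3481)
k(83) + N = (119 + 83²) + 3481 = (119 + 6889) + 3481 = 7008 + 3481 = 10489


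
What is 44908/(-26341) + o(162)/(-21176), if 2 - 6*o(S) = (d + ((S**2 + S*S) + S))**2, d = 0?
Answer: 36506069394485/1673391048 ≈ 21816.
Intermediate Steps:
o(S) = 1/3 - (S + 2*S**2)**2/6 (o(S) = 1/3 - (0 + ((S**2 + S*S) + S))**2/6 = 1/3 - (0 + ((S**2 + S**2) + S))**2/6 = 1/3 - (0 + (2*S**2 + S))**2/6 = 1/3 - (0 + (S + 2*S**2))**2/6 = 1/3 - (S + 2*S**2)**2/6)
44908/(-26341) + o(162)/(-21176) = 44908/(-26341) + (1/3 - 1/6*162**2*(1 + 2*162)**2)/(-21176) = 44908*(-1/26341) + (1/3 - 1/6*26244*(1 + 324)**2)*(-1/21176) = -44908/26341 + (1/3 - 1/6*26244*325**2)*(-1/21176) = -44908/26341 + (1/3 - 1/6*26244*105625)*(-1/21176) = -44908/26341 + (1/3 - 462003750)*(-1/21176) = -44908/26341 - 1386011249/3*(-1/21176) = -44908/26341 + 1386011249/63528 = 36506069394485/1673391048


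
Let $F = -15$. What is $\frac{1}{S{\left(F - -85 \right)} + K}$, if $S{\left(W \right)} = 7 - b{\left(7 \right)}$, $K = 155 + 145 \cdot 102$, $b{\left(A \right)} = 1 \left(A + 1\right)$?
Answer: $\frac{1}{14944} \approx 6.6916 \cdot 10^{-5}$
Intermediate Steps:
$b{\left(A \right)} = 1 + A$ ($b{\left(A \right)} = 1 \left(1 + A\right) = 1 + A$)
$K = 14945$ ($K = 155 + 14790 = 14945$)
$S{\left(W \right)} = -1$ ($S{\left(W \right)} = 7 - \left(1 + 7\right) = 7 - 8 = -1$)
$\frac{1}{S{\left(F - -85 \right)} + K} = \frac{1}{-1 + 14945} = \frac{1}{14944}$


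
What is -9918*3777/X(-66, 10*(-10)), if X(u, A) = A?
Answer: 18730143/50 ≈ 3.7460e+5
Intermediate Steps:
-9918*3777/X(-66, 10*(-10)) = -9918/((10*(-10))/3777) = -9918/((-100*1/3777)) = -9918/(-100/3777) = -9918*(-3777/100) = 18730143/50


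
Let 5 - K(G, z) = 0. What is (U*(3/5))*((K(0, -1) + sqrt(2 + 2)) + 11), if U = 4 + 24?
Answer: 1512/5 ≈ 302.40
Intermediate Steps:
K(G, z) = 5 (K(G, z) = 5 - 1*0 = 5 + 0 = 5)
U = 28
(U*(3/5))*((K(0, -1) + sqrt(2 + 2)) + 11) = (28*(3/5))*((5 + sqrt(2 + 2)) + 11) = (28*((1/5)*3))*((5 + sqrt(4)) + 11) = (28*(3/5))*((5 + 2) + 11) = 84*(7 + 11)/5 = (84/5)*18 = 1512/5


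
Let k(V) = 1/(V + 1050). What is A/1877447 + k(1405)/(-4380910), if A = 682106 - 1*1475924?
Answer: -8537619003180347/20192194156770350 ≈ -0.42282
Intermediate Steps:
A = -793818 (A = 682106 - 1475924 = -793818)
k(V) = 1/(1050 + V)
A/1877447 + k(1405)/(-4380910) = -793818/1877447 + 1/((1050 + 1405)*(-4380910)) = -793818*1/1877447 - 1/4380910/2455 = -793818/1877447 + (1/2455)*(-1/4380910) = -793818/1877447 - 1/10755134050 = -8537619003180347/20192194156770350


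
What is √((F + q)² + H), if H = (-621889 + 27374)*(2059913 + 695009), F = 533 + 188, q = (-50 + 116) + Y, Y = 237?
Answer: 11*I*√13535879374 ≈ 1.2798e+6*I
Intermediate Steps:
q = 303 (q = (-50 + 116) + 237 = 66 + 237 = 303)
F = 721
H = -1637842452830 (H = -594515*2754922 = -1637842452830)
√((F + q)² + H) = √((721 + 303)² - 1637842452830) = √(1024² - 1637842452830) = √(1048576 - 1637842452830) = √(-1637841404254) = 11*I*√13535879374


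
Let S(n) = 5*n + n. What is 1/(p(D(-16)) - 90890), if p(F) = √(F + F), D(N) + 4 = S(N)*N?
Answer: -45445/4130494518 - √766/4130494518 ≈ -1.1009e-5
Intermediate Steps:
S(n) = 6*n
D(N) = -4 + 6*N² (D(N) = -4 + (6*N)*N = -4 + 6*N²)
p(F) = √2*√F (p(F) = √(2*F) = √2*√F)
1/(p(D(-16)) - 90890) = 1/(√2*√(-4 + 6*(-16)²) - 90890) = 1/(√2*√(-4 + 6*256) - 90890) = 1/(√2*√(-4 + 1536) - 90890) = 1/(√2*√1532 - 90890) = 1/(√2*(2*√383) - 90890) = 1/(2*√766 - 90890) = 1/(-90890 + 2*√766)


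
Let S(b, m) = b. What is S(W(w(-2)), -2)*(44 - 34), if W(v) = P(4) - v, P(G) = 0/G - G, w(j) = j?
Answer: -20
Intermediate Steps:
P(G) = -G (P(G) = 0 - G = -G)
W(v) = -4 - v (W(v) = -1*4 - v = -4 - v)
S(W(w(-2)), -2)*(44 - 34) = (-4 - 1*(-2))*(44 - 34) = (-4 + 2)*10 = -2*10 = -20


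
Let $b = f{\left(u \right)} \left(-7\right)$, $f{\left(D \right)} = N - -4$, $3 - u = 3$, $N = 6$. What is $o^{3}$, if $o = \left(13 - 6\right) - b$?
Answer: $456533$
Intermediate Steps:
$u = 0$ ($u = 3 - 3 = 0$)
$f{\left(D \right)} = 10$ ($f{\left(D \right)} = 6 - -4 = 6 + 4 = 10$)
$b = -70$ ($b = 10 \left(-7\right) = -70$)
$o = 77$ ($o = \left(13 - 6\right) - -70 = 7 + 70 = 77$)
$o^{3} = 77^{3} = 456533$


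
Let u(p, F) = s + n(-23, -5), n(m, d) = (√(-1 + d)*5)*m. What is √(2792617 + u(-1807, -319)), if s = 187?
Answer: √(2792804 - 115*I*√6) ≈ 1671.2 - 0.084*I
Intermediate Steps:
n(m, d) = 5*m*√(-1 + d) (n(m, d) = (5*√(-1 + d))*m = 5*m*√(-1 + d))
u(p, F) = 187 - 115*I*√6 (u(p, F) = 187 + 5*(-23)*√(-1 - 5) = 187 + 5*(-23)*√(-6) = 187 + 5*(-23)*(I*√6) = 187 - 115*I*√6)
√(2792617 + u(-1807, -319)) = √(2792617 + (187 - 115*I*√6)) = √(2792804 - 115*I*√6)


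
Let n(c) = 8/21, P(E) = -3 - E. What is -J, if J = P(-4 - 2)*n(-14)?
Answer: -8/7 ≈ -1.1429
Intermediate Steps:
n(c) = 8/21 (n(c) = 8*(1/21) = 8/21)
J = 8/7 (J = (-3 - (-4 - 2))*(8/21) = (-3 - 1*(-6))*(8/21) = (-3 + 6)*(8/21) = 3*(8/21) = 8/7 ≈ 1.1429)
-J = -1*8/7 = -8/7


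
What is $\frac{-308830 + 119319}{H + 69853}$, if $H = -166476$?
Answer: $\frac{189511}{96623} \approx 1.9613$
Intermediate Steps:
$\frac{-308830 + 119319}{H + 69853} = \frac{-308830 + 119319}{-166476 + 69853} = - \frac{189511}{-96623} = \left(-189511\right) \left(- \frac{1}{96623}\right) = \frac{189511}{96623}$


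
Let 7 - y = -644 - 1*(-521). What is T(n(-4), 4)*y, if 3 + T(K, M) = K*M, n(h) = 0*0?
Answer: -390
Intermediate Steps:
n(h) = 0
T(K, M) = -3 + K*M
y = 130 (y = 7 - (-644 - 1*(-521)) = 7 - (-644 + 521) = 7 - 1*(-123) = 7 + 123 = 130)
T(n(-4), 4)*y = (-3 + 0*4)*130 = (-3 + 0)*130 = -3*130 = -390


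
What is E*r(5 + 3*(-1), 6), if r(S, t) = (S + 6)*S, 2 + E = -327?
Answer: -5264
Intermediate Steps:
E = -329 (E = -2 - 327 = -329)
r(S, t) = S*(6 + S) (r(S, t) = (6 + S)*S = S*(6 + S))
E*r(5 + 3*(-1), 6) = -329*(5 + 3*(-1))*(6 + (5 + 3*(-1))) = -329*(5 - 3)*(6 + (5 - 3)) = -658*(6 + 2) = -658*8 = -329*16 = -5264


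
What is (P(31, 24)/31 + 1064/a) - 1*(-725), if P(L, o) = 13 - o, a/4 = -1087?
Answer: 24410122/33697 ≈ 724.40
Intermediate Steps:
a = -4348 (a = 4*(-1087) = -4348)
(P(31, 24)/31 + 1064/a) - 1*(-725) = ((13 - 1*24)/31 + 1064/(-4348)) - 1*(-725) = ((13 - 24)*(1/31) + 1064*(-1/4348)) + 725 = (-11*1/31 - 266/1087) + 725 = (-11/31 - 266/1087) + 725 = -20203/33697 + 725 = 24410122/33697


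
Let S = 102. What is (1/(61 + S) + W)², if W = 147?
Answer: 574177444/26569 ≈ 21611.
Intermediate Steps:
(1/(61 + S) + W)² = (1/(61 + 102) + 147)² = (1/163 + 147)² = (23962/163)² = 574177444/26569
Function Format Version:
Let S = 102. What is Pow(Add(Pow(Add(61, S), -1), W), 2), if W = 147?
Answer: Rational(574177444, 26569) ≈ 21611.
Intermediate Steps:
Pow(Add(Pow(Add(61, S), -1), W), 2) = Pow(Add(Pow(Add(61, 102), -1), 147), 2) = Pow(Add(Pow(163, -1), 147), 2) = Pow(Add(Rational(1, 163), 147), 2) = Pow(Rational(23962, 163), 2) = Rational(574177444, 26569)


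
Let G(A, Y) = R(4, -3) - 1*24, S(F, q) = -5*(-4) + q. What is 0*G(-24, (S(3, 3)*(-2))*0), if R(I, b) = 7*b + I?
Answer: 0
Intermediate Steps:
S(F, q) = 20 + q
R(I, b) = I + 7*b
G(A, Y) = -41 (G(A, Y) = (4 + 7*(-3)) - 1*24 = (4 - 21) - 24 = -17 - 24 = -41)
0*G(-24, (S(3, 3)*(-2))*0) = 0*(-41) = 0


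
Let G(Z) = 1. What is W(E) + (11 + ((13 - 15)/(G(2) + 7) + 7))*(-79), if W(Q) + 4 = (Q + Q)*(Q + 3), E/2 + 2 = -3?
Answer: -5065/4 ≈ -1266.3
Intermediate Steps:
E = -10 (E = -4 + 2*(-3) = -4 - 6 = -10)
W(Q) = -4 + 2*Q*(3 + Q) (W(Q) = -4 + (Q + Q)*(Q + 3) = -4 + (2*Q)*(3 + Q) = -4 + 2*Q*(3 + Q))
W(E) + (11 + ((13 - 15)/(G(2) + 7) + 7))*(-79) = (-4 + 2*(-10)² + 6*(-10)) + (11 + ((13 - 15)/(1 + 7) + 7))*(-79) = (-4 + 2*100 - 60) + (11 + (-2/8 + 7))*(-79) = (-4 + 200 - 60) + (11 + (-2*⅛ + 7))*(-79) = 136 + (11 + (-¼ + 7))*(-79) = 136 + (11 + 27/4)*(-79) = 136 + (71/4)*(-79) = 136 - 5609/4 = -5065/4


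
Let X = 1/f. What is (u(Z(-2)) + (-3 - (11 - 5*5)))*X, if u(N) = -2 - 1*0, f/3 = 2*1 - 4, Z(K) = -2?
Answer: -3/2 ≈ -1.5000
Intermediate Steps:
f = -6 (f = 3*(2*1 - 4) = 3*(2 - 4) = 3*(-2) = -6)
u(N) = -2 (u(N) = -2 + 0 = -2)
X = -⅙ (X = 1/(-6) = -⅙ ≈ -0.16667)
(u(Z(-2)) + (-3 - (11 - 5*5)))*X = (-2 + (-3 - (11 - 5*5)))*(-⅙) = (-2 + (-3 - (11 - 1*25)))*(-⅙) = (-2 + (-3 - (11 - 25)))*(-⅙) = (-2 + (-3 - 1*(-14)))*(-⅙) = (-2 + (-3 + 14))*(-⅙) = (-2 + 11)*(-⅙) = 9*(-⅙) = -3/2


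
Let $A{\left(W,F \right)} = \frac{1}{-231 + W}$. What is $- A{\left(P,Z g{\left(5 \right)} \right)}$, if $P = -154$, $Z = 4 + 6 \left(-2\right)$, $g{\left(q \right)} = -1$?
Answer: $\frac{1}{385} \approx 0.0025974$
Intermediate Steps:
$Z = -8$ ($Z = 4 - 12 = -8$)
$- A{\left(P,Z g{\left(5 \right)} \right)} = - \frac{1}{-231 - 154} = - \frac{1}{-385} = \left(-1\right) \left(- \frac{1}{385}\right) = \frac{1}{385}$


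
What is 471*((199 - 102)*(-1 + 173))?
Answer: 7858164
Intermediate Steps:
471*((199 - 102)*(-1 + 173)) = 471*(97*172) = 471*16684 = 7858164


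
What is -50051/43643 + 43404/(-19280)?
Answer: -714816013/210359260 ≈ -3.3981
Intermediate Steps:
-50051/43643 + 43404/(-19280) = -50051*1/43643 + 43404*(-1/19280) = -50051/43643 - 10851/4820 = -714816013/210359260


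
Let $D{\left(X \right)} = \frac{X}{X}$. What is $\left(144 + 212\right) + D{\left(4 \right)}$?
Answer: $357$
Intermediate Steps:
$D{\left(X \right)} = 1$
$\left(144 + 212\right) + D{\left(4 \right)} = \left(144 + 212\right) + 1 = 356 + 1 = 357$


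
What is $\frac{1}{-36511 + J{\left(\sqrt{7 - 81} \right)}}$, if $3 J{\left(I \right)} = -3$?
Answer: $- \frac{1}{36512} \approx -2.7388 \cdot 10^{-5}$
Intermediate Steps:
$J{\left(I \right)} = -1$ ($J{\left(I \right)} = \frac{1}{3} \left(-3\right) = -1$)
$\frac{1}{-36511 + J{\left(\sqrt{7 - 81} \right)}} = \frac{1}{-36511 - 1} = \frac{1}{-36512} = - \frac{1}{36512}$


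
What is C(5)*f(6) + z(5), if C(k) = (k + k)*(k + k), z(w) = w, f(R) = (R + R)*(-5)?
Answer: -5995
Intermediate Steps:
f(R) = -10*R (f(R) = (2*R)*(-5) = -10*R)
C(k) = 4*k² (C(k) = (2*k)*(2*k) = 4*k²)
C(5)*f(6) + z(5) = (4*5²)*(-10*6) + 5 = (4*25)*(-60) + 5 = 100*(-60) + 5 = -6000 + 5 = -5995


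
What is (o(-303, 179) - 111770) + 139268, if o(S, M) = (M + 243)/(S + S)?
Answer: 8331683/303 ≈ 27497.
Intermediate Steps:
o(S, M) = (243 + M)/(2*S) (o(S, M) = (243 + M)/((2*S)) = (243 + M)*(1/(2*S)) = (243 + M)/(2*S))
(o(-303, 179) - 111770) + 139268 = ((½)*(243 + 179)/(-303) - 111770) + 139268 = ((½)*(-1/303)*422 - 111770) + 139268 = (-211/303 - 111770) + 139268 = -33866521/303 + 139268 = 8331683/303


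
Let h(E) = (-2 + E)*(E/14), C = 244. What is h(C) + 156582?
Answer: 1125598/7 ≈ 1.6080e+5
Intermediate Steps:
h(E) = E*(-2 + E)/14 (h(E) = (-2 + E)*(E*(1/14)) = (-2 + E)*(E/14) = E*(-2 + E)/14)
h(C) + 156582 = (1/14)*244*(-2 + 244) + 156582 = (1/14)*244*242 + 156582 = 29524/7 + 156582 = 1125598/7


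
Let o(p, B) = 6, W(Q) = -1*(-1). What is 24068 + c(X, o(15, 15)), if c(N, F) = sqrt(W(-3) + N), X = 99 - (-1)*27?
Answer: 24068 + sqrt(127) ≈ 24079.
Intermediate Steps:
W(Q) = 1
X = 126 (X = 99 - 1*(-27) = 99 + 27 = 126)
c(N, F) = sqrt(1 + N)
24068 + c(X, o(15, 15)) = 24068 + sqrt(1 + 126) = 24068 + sqrt(127)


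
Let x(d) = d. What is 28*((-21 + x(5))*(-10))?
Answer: 4480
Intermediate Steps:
28*((-21 + x(5))*(-10)) = 28*((-21 + 5)*(-10)) = 28*(-16*(-10)) = 28*160 = 4480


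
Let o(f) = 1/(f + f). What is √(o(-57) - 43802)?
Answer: I*√569250906/114 ≈ 209.29*I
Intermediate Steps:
o(f) = 1/(2*f)
√(o(-57) - 43802) = √((½)/(-57) - 43802) = √((½)*(-1/57) - 43802) = √(-1/114 - 43802) = √(-4993429/114) = I*√569250906/114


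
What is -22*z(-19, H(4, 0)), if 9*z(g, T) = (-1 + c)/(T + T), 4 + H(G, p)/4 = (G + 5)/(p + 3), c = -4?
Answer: -55/36 ≈ -1.5278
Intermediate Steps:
H(G, p) = -16 + 4*(5 + G)/(3 + p) (H(G, p) = -16 + 4*((G + 5)/(p + 3)) = -16 + 4*((5 + G)/(3 + p)) = -16 + 4*(5 + G)/(3 + p))
z(g, T) = -5/(18*T) (z(g, T) = ((-1 - 4)/(T + T))/9 = (-5*1/(2*T))/9 = (-5/(2*T))/9 = -5/(18*T))
-22*z(-19, H(4, 0)) = -(-55)/(9*(4*(-7 + 4 - 4*0)/(3 + 0))) = -(-55)/(9*(4*(-7 + 4 + 0)/3)) = -(-55)/(9*(4*(⅓)*(-3))) = -(-55)/(9*(-4)) = -(-55)*(-1)/(9*4) = -22*5/72 = -55/36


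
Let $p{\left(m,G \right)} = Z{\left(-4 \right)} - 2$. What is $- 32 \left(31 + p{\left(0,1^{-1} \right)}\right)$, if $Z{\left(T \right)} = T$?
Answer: $-800$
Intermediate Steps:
$p{\left(m,G \right)} = -6$ ($p{\left(m,G \right)} = -4 - 2 = -6$)
$- 32 \left(31 + p{\left(0,1^{-1} \right)}\right) = - 32 \left(31 - 6\right) = \left(-32\right) 25 = -800$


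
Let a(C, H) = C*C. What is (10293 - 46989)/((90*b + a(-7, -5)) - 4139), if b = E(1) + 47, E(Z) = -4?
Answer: 834/5 ≈ 166.80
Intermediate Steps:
a(C, H) = C²
b = 43 (b = -4 + 47 = 43)
(10293 - 46989)/((90*b + a(-7, -5)) - 4139) = (10293 - 46989)/((90*43 + (-7)²) - 4139) = -36696/((3870 + 49) - 4139) = -36696/(3919 - 4139) = -36696/(-220) = -36696*(-1/220) = 834/5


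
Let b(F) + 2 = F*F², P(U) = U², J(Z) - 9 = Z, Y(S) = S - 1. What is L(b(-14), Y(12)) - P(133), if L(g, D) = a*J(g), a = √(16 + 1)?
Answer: -17689 - 2737*√17 ≈ -28974.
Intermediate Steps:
Y(S) = -1 + S
J(Z) = 9 + Z
a = √17 ≈ 4.1231
b(F) = -2 + F³ (b(F) = -2 + F*F² = -2 + F³)
L(g, D) = √17*(9 + g)
L(b(-14), Y(12)) - P(133) = √17*(9 + (-2 + (-14)³)) - 1*133² = √17*(9 + (-2 - 2744)) - 1*17689 = √17*(9 - 2746) - 17689 = √17*(-2737) - 17689 = -2737*√17 - 17689 = -17689 - 2737*√17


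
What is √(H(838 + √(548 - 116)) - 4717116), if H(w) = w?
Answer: √(-4716278 + 12*√3) ≈ 2171.7*I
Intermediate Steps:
√(H(838 + √(548 - 116)) - 4717116) = √((838 + √(548 - 116)) - 4717116) = √((838 + √432) - 4717116) = √((838 + 12*√3) - 4717116) = √(-4716278 + 12*√3)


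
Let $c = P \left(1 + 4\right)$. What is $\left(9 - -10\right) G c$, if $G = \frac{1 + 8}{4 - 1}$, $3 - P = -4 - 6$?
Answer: $3705$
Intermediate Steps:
$P = 13$ ($P = 3 - \left(-4 - 6\right) = 3 - -10 = 3 + 10 = 13$)
$c = 65$ ($c = 13 \left(1 + 4\right) = 13 \cdot 5 = 65$)
$G = 3$ ($G = \frac{9}{3} = 9 \cdot \frac{1}{3} = 3$)
$\left(9 - -10\right) G c = \left(9 - -10\right) 3 \cdot 65 = \left(9 + 10\right) 3 \cdot 65 = 19 \cdot 3 \cdot 65 = 57 \cdot 65 = 3705$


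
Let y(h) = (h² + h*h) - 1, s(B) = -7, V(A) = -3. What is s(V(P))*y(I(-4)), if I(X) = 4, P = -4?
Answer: -217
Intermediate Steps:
y(h) = -1 + 2*h² (y(h) = (h² + h²) - 1 = 2*h² - 1 = -1 + 2*h²)
s(V(P))*y(I(-4)) = -7*(-1 + 2*4²) = -7*(-1 + 2*16) = -7*(-1 + 32) = -7*31 = -217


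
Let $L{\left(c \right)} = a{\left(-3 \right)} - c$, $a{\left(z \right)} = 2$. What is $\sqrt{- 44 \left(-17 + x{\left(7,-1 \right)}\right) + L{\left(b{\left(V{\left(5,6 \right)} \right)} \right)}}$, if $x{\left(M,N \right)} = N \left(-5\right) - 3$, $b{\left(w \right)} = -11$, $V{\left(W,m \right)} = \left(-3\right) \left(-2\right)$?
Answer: $\sqrt{673} \approx 25.942$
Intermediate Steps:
$V{\left(W,m \right)} = 6$
$x{\left(M,N \right)} = -3 - 5 N$ ($x{\left(M,N \right)} = - 5 N - 3 = -3 - 5 N$)
$L{\left(c \right)} = 2 - c$
$\sqrt{- 44 \left(-17 + x{\left(7,-1 \right)}\right) + L{\left(b{\left(V{\left(5,6 \right)} \right)} \right)}} = \sqrt{- 44 \left(-17 - -2\right) + \left(2 - -11\right)} = \sqrt{- 44 \left(-17 + \left(-3 + 5\right)\right) + \left(2 + 11\right)} = \sqrt{- 44 \left(-17 + 2\right) + 13} = \sqrt{\left(-44\right) \left(-15\right) + 13} = \sqrt{660 + 13} = \sqrt{673}$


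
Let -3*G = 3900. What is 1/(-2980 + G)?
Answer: -1/4280 ≈ -0.00023364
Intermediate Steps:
G = -1300 (G = -1/3*3900 = -1300)
1/(-2980 + G) = 1/(-2980 - 1300) = 1/(-4280) = -1/4280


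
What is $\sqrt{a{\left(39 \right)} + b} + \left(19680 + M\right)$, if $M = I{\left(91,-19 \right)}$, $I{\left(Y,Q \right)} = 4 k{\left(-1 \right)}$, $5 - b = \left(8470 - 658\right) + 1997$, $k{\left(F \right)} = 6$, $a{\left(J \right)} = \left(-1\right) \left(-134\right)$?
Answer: $19704 + i \sqrt{9670} \approx 19704.0 + 98.336 i$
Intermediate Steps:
$a{\left(J \right)} = 134$
$b = -9804$ ($b = 5 - \left(\left(8470 - 658\right) + 1997\right) = 5 - \left(7812 + 1997\right) = 5 - 9809 = -9804$)
$I{\left(Y,Q \right)} = 24$ ($I{\left(Y,Q \right)} = 4 \cdot 6 = 24$)
$M = 24$
$\sqrt{a{\left(39 \right)} + b} + \left(19680 + M\right) = \sqrt{134 - 9804} + \left(19680 + 24\right) = \sqrt{-9670} + 19704 = i \sqrt{9670} + 19704 = 19704 + i \sqrt{9670}$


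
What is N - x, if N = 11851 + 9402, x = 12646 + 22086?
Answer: -13479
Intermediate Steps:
x = 34732
N = 21253
N - x = 21253 - 1*34732 = 21253 - 34732 = -13479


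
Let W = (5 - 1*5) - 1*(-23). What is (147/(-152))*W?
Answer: -3381/152 ≈ -22.243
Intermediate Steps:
W = 23 (W = (5 - 5) + 23 = 0 + 23 = 23)
(147/(-152))*W = (147/(-152))*23 = (147*(-1/152))*23 = -147/152*23 = -3381/152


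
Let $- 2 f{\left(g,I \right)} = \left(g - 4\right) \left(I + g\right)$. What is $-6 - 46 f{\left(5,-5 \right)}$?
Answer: $-6$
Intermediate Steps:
$f{\left(g,I \right)} = - \frac{\left(-4 + g\right) \left(I + g\right)}{2}$ ($f{\left(g,I \right)} = - \frac{\left(g - 4\right) \left(I + g\right)}{2} = - \frac{\left(-4 + g\right) \left(I + g\right)}{2}$)
$-6 - 46 f{\left(5,-5 \right)} = -6 - 46 \left(2 \left(-5\right) + 2 \cdot 5 - \frac{5^{2}}{2} - \left(- \frac{5}{2}\right) 5\right) = -6 - 46 \left(-10 + 10 - \frac{25}{2} + \frac{25}{2}\right) = -6 - 0 = -6 + 0 = -6$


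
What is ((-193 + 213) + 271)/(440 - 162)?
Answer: 291/278 ≈ 1.0468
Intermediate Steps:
((-193 + 213) + 271)/(440 - 162) = (20 + 271)/278 = 291*(1/278) = 291/278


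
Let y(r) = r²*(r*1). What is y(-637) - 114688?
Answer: -258589541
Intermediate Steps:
y(r) = r³ (y(r) = r²*r = r³)
y(-637) - 114688 = (-637)³ - 114688 = -258474853 - 114688 = -258589541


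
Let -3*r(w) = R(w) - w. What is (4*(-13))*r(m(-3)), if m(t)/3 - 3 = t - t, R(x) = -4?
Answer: -676/3 ≈ -225.33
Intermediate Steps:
m(t) = 9 (m(t) = 9 + 3*(t - t) = 9 + 3*0 = 9 + 0 = 9)
r(w) = 4/3 + w/3 (r(w) = -(-4 - w)/3 = 4/3 + w/3)
(4*(-13))*r(m(-3)) = (4*(-13))*(4/3 + (⅓)*9) = -52*(4/3 + 3) = -52*13/3 = -676/3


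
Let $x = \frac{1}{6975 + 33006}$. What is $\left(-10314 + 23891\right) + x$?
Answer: $\frac{542822038}{39981} \approx 13577.0$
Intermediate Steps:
$x = \frac{1}{39981} \approx 2.5012 \cdot 10^{-5}$
$\left(-10314 + 23891\right) + x = \left(-10314 + 23891\right) + \frac{1}{39981} = 13577 + \frac{1}{39981} = \frac{542822038}{39981}$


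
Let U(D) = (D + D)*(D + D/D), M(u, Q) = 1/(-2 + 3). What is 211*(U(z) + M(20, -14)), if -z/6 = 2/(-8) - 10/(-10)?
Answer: 13715/2 ≈ 6857.5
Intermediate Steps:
M(u, Q) = 1 (M(u, Q) = 1/1 = 1)
z = -9/2 (z = -6*(2/(-8) - 10/(-10)) = -6*(2*(-1/8) - 10*(-1/10)) = -6*(-1/4 + 1) = -6*3/4 = -9/2 ≈ -4.5000)
U(D) = 2*D*(1 + D) (U(D) = (2*D)*(D + 1) = (2*D)*(1 + D) = 2*D*(1 + D))
211*(U(z) + M(20, -14)) = 211*(2*(-9/2)*(1 - 9/2) + 1) = 211*(2*(-9/2)*(-7/2) + 1) = 211*(63/2 + 1) = 211*(65/2) = 13715/2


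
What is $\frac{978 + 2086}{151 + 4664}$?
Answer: $\frac{3064}{4815} \approx 0.63634$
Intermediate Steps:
$\frac{978 + 2086}{151 + 4664} = \frac{3064}{4815}$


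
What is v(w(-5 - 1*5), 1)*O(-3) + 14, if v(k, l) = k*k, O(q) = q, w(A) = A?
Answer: -286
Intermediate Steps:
v(k, l) = k**2
v(w(-5 - 1*5), 1)*O(-3) + 14 = (-5 - 1*5)**2*(-3) + 14 = (-5 - 5)**2*(-3) + 14 = (-10)**2*(-3) + 14 = 100*(-3) + 14 = -300 + 14 = -286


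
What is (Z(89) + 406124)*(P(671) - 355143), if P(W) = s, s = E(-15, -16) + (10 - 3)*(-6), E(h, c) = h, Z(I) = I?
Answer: -144286857600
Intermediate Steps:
s = -57 (s = -15 + (10 - 3)*(-6) = -15 + 7*(-6) = -15 - 42 = -57)
P(W) = -57
(Z(89) + 406124)*(P(671) - 355143) = (89 + 406124)*(-57 - 355143) = 406213*(-355200) = -144286857600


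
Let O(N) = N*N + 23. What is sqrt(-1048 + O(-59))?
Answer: 2*sqrt(614) ≈ 49.558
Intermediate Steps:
O(N) = 23 + N**2 (O(N) = N**2 + 23 = 23 + N**2)
sqrt(-1048 + O(-59)) = sqrt(-1048 + (23 + (-59)**2)) = sqrt(-1048 + (23 + 3481)) = sqrt(-1048 + 3504) = sqrt(2456) = 2*sqrt(614)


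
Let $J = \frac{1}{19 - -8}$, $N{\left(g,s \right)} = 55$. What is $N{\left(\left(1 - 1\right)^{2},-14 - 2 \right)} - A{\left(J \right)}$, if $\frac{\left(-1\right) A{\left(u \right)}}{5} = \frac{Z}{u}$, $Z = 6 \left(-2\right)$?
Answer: $-1565$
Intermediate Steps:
$Z = -12$
$J = \frac{1}{27}$ ($J = \frac{1}{19 + 8} = \frac{1}{27} \approx 0.037037$)
$A{\left(u \right)} = \frac{60}{u}$ ($A{\left(u \right)} = - 5 \left(- \frac{12}{u}\right) = \frac{60}{u}$)
$N{\left(\left(1 - 1\right)^{2},-14 - 2 \right)} - A{\left(J \right)} = 55 - 60 \frac{1}{\frac{1}{27}} = 55 - 60 \cdot 27 = 55 - 1620 = -1565$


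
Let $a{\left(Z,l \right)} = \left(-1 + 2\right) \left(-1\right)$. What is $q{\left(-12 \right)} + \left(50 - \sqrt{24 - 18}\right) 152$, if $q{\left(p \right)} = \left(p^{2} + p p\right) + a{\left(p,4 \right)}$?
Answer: $7887 - 152 \sqrt{6} \approx 7514.7$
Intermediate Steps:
$a{\left(Z,l \right)} = -1$ ($a{\left(Z,l \right)} = 1 \left(-1\right) = -1$)
$q{\left(p \right)} = -1 + 2 p^{2}$ ($q{\left(p \right)} = \left(p^{2} + p p\right) - 1 = \left(p^{2} + p^{2}\right) - 1 = 2 p^{2} - 1 = -1 + 2 p^{2}$)
$q{\left(-12 \right)} + \left(50 - \sqrt{24 - 18}\right) 152 = \left(-1 + 2 \left(-12\right)^{2}\right) + \left(50 - \sqrt{24 - 18}\right) 152 = \left(-1 + 2 \cdot 144\right) + \left(50 - \sqrt{6}\right) 152 = \left(-1 + 288\right) + \left(7600 - 152 \sqrt{6}\right) = 287 + \left(7600 - 152 \sqrt{6}\right) = 7887 - 152 \sqrt{6}$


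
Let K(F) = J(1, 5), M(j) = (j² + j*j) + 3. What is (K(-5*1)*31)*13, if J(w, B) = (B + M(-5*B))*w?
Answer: 506974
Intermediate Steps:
M(j) = 3 + 2*j² (M(j) = (j² + j²) + 3 = 2*j² + 3 = 3 + 2*j²)
J(w, B) = w*(3 + B + 50*B²) (J(w, B) = (B + (3 + 2*(-5*B)²))*w = (B + (3 + 2*(25*B²)))*w = (B + (3 + 50*B²))*w = (3 + B + 50*B²)*w = w*(3 + B + 50*B²))
K(F) = 1258 (K(F) = 1*(3 + 5 + 50*5²) = 1*(3 + 5 + 50*25) = 1*(3 + 5 + 1250) = 1*1258 = 1258)
(K(-5*1)*31)*13 = (1258*31)*13 = 38998*13 = 506974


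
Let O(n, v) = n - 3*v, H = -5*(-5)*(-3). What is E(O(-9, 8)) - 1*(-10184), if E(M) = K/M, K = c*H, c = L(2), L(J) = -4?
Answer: 111924/11 ≈ 10175.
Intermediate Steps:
c = -4
H = -75 (H = 25*(-3) = -75)
K = 300 (K = -4*(-75) = 300)
E(M) = 300/M
E(O(-9, 8)) - 1*(-10184) = 300/(-9 - 3*8) - 1*(-10184) = 300/(-9 - 24) + 10184 = 300/(-33) + 10184 = 300*(-1/33) + 10184 = -100/11 + 10184 = 111924/11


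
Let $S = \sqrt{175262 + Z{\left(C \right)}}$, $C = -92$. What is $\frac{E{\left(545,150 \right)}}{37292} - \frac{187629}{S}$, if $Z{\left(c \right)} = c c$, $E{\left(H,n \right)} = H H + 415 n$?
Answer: $\frac{359275}{37292} - \frac{62543 \sqrt{20414}}{20414} \approx -428.1$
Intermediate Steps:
$E{\left(H,n \right)} = H^{2} + 415 n$
$Z{\left(c \right)} = c^{2}$
$S = 3 \sqrt{20414}$ ($S = \sqrt{175262 + \left(-92\right)^{2}} = \sqrt{175262 + 8464} = \sqrt{183726} = 3 \sqrt{20414} \approx 428.63$)
$\frac{E{\left(545,150 \right)}}{37292} - \frac{187629}{S} = \frac{545^{2} + 415 \cdot 150}{37292} - \frac{187629}{3 \sqrt{20414}} = \left(297025 + 62250\right) \frac{1}{37292} - 187629 \frac{\sqrt{20414}}{61242} = 359275 \cdot \frac{1}{37292} - \frac{62543 \sqrt{20414}}{20414} = \frac{359275}{37292} - \frac{62543 \sqrt{20414}}{20414}$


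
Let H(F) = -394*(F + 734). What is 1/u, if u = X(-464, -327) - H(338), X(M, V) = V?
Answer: 1/422041 ≈ 2.3694e-6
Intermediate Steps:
H(F) = -289196 - 394*F (H(F) = -394*(734 + F) = -289196 - 394*F)
u = 422041 (u = -327 - (-289196 - 394*338) = -327 - (-289196 - 133172) = -327 - 1*(-422368) = -327 + 422368 = 422041)
1/u = 1/422041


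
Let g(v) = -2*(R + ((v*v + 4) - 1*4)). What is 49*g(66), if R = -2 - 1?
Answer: -426594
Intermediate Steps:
R = -3
g(v) = 6 - 2*v² (g(v) = -2*(-3 + ((v*v + 4) - 1*4)) = -2*(-3 + ((v² + 4) - 4)) = -2*(-3 + ((4 + v²) - 4)) = -2*(-3 + v²) = 6 - 2*v²)
49*g(66) = 49*(6 - 2*66²) = 49*(6 - 2*4356) = 49*(6 - 8712) = 49*(-8706) = -426594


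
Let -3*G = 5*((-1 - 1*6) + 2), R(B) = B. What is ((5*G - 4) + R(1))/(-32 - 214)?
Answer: -58/369 ≈ -0.15718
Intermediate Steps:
G = 25/3 (G = -5*((-1 - 1*6) + 2)/3 = -5*((-1 - 6) + 2)/3 = -5*(-7 + 2)/3 = -5*(-5)/3 = -⅓*(-25) = 25/3 ≈ 8.3333)
((5*G - 4) + R(1))/(-32 - 214) = ((5*(25/3) - 4) + 1)/(-32 - 214) = ((125/3 - 4) + 1)/(-246) = (113/3 + 1)*(-1/246) = (116/3)*(-1/246) = -58/369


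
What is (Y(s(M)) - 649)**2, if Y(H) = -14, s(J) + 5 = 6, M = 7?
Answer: 439569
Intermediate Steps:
s(J) = 1 (s(J) = -5 + 6 = 1)
(Y(s(M)) - 649)**2 = (-14 - 649)**2 = (-663)**2 = 439569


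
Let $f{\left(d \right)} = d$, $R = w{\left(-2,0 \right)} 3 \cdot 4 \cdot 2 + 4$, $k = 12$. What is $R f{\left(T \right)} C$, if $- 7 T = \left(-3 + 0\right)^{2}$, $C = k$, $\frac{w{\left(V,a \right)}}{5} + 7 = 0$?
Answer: $\frac{90288}{7} \approx 12898.0$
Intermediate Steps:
$w{\left(V,a \right)} = -35$ ($w{\left(V,a \right)} = -35 + 5 \cdot 0 = -35 + 0 = -35$)
$C = 12$
$T = - \frac{9}{7}$ ($T = - \frac{\left(-3 + 0\right)^{2}}{7} = - \frac{\left(-3\right)^{2}}{7} = \left(- \frac{1}{7}\right) 9 = - \frac{9}{7} \approx -1.2857$)
$R = -836$ ($R = - 35 \cdot 3 \cdot 4 \cdot 2 + 4 = - 35 \cdot 12 \cdot 2 + 4 = \left(-35\right) 24 + 4 = -840 + 4 = -836$)
$R f{\left(T \right)} C = \left(-836\right) \left(- \frac{9}{7}\right) 12 = \frac{7524}{7} \cdot 12 = \frac{90288}{7}$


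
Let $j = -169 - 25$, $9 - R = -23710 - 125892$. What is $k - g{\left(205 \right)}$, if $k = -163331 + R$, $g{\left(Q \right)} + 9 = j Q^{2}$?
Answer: $8139139$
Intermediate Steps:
$R = 149611$ ($R = 9 - \left(-23710 - 125892\right) = 9 - -149602 = 9 + 149602 = 149611$)
$j = -194$
$g{\left(Q \right)} = -9 - 194 Q^{2}$
$k = -13720$ ($k = -163331 + 149611 = -13720$)
$k - g{\left(205 \right)} = -13720 - \left(-9 - 194 \cdot 205^{2}\right) = -13720 - \left(-9 - 8152850\right) = -13720 - -8152859 = -13720 + 8152859 = 8139139$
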